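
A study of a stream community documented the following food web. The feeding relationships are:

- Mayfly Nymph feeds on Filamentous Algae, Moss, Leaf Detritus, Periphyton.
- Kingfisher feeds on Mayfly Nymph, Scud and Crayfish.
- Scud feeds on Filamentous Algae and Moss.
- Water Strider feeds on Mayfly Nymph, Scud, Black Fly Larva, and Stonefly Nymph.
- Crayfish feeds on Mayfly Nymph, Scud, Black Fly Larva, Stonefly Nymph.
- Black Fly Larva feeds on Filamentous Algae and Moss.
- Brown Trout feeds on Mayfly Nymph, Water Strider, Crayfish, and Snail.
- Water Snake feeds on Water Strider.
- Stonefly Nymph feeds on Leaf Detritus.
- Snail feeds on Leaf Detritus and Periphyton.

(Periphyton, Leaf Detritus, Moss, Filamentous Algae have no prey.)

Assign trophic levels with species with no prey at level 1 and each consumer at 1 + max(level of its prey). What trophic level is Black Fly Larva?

Trophic level 2

Moss has no prey (basal) → level 1.
Black Fly Larva eats Moss (level 1); other prey at levels: Filamentous Algae 1 → level 2.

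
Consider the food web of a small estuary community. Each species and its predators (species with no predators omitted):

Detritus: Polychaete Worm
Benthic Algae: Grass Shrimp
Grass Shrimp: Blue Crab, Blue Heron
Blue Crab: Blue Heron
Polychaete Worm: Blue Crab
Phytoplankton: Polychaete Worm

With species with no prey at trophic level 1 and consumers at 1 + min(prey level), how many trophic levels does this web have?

Basal resources (level 1): Phytoplankton, Detritus, Benthic Algae.
Following each consumer down to its lowest-level prey: Benthic Algae → Grass Shrimp → Blue Crab (levels 1 through 3).
All prey of Blue Crab (Grass Shrimp 2, Polychaete Worm 2) are at level 2 or above, so Blue Crab is at level 1 + 2 = 3.
Every consumer has at least one prey at level 2 or below, so none exceeds level 3.

3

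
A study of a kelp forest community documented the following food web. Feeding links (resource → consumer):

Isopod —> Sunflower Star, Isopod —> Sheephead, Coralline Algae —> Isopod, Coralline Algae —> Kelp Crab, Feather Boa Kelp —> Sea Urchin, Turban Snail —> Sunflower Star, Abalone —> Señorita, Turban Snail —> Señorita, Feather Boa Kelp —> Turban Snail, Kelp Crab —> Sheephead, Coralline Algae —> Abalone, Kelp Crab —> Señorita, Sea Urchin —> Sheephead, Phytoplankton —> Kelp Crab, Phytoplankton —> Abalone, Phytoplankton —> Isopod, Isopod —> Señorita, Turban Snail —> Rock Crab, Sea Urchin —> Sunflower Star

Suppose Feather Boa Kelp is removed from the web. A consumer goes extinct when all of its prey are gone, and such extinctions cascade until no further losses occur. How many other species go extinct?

Remove Feather Boa Kelp.
Round 1: Sea Urchin (all prey gone), Turban Snail (all prey gone) → extinct.
Round 2: Rock Crab (all prey gone) → extinct.
No further losses. Total secondary extinctions: 3.

3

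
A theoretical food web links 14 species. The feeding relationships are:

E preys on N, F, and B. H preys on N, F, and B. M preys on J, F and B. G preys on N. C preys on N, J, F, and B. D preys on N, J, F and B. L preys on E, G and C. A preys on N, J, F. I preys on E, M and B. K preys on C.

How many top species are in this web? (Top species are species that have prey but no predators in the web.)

6

Top species (has prey, but nothing eats it): H, D, A, K, I, L.
Count: 6.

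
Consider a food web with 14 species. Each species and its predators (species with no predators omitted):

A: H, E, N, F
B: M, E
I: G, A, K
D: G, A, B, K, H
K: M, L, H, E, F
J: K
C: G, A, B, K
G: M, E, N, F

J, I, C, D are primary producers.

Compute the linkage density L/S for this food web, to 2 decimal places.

L/S = 2.00

There are L = 28 links among S = 14 species.
L/S = 28/14 = 2.0000 ≈ 2.00.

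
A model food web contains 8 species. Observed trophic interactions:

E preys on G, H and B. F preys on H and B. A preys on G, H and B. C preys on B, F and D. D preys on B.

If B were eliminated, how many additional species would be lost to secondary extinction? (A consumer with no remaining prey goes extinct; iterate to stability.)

Remove B.
Round 1: D (all prey gone) → extinct.
No further losses. Total secondary extinctions: 1.

1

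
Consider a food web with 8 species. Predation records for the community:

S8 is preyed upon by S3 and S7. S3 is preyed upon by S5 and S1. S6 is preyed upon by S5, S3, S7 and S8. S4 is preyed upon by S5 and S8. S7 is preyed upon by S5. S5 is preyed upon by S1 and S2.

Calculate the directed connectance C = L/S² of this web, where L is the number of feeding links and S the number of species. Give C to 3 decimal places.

The web has S = 8 species and L = 13 feeding links.
C = L / S² = 13 / 64 = 0.2031 ≈ 0.203.

C = 0.203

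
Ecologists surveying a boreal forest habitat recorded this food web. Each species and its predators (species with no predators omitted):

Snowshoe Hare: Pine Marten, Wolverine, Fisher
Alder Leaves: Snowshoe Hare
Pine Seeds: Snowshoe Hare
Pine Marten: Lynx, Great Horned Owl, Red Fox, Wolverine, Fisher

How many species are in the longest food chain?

One longest chain: Alder Leaves → Snowshoe Hare → Pine Marten → Lynx.
It has 4 species and 3 links.

4 species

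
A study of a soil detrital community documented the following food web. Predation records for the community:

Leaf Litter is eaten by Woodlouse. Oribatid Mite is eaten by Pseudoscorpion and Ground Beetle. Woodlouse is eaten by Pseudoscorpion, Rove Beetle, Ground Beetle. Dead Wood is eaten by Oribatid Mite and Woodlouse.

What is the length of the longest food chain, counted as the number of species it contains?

One longest chain: Dead Wood → Oribatid Mite → Ground Beetle.
It has 3 species and 2 links.

3 species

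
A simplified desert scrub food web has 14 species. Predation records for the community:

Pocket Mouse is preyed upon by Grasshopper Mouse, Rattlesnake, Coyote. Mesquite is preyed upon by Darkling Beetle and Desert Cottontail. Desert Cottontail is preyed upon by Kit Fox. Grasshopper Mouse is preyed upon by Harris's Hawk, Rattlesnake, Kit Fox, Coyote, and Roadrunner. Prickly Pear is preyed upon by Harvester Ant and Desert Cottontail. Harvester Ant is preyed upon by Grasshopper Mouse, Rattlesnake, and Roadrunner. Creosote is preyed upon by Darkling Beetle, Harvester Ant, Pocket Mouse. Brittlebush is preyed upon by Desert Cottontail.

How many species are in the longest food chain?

One longest chain: Creosote → Harvester Ant → Grasshopper Mouse → Rattlesnake.
It has 4 species and 3 links.

4 species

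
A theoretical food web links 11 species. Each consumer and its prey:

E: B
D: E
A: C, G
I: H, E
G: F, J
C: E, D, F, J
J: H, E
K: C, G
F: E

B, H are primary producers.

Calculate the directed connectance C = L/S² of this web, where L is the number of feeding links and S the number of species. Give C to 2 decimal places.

The web has S = 11 species and L = 17 feeding links.
C = L / S² = 17 / 121 = 0.1405 ≈ 0.14.

C = 0.14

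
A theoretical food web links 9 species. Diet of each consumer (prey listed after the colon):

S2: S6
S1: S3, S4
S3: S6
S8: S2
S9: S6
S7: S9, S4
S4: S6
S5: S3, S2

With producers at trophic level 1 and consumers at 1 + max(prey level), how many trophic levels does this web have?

Producers (level 1): S6.
S6 → S2 → S8 gives S8 level 3.
No species has a prey at level 3, so no species reaches level 4.

3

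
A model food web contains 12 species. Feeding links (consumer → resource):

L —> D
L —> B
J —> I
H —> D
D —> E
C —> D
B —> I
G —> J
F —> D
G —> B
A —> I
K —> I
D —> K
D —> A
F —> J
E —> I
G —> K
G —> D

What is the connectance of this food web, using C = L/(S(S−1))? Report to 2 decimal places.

C = 0.14

The web has S = 12 species and L = 18 feeding links.
C = L / (S(S−1)) = 18 / 132 = 0.1364 ≈ 0.14.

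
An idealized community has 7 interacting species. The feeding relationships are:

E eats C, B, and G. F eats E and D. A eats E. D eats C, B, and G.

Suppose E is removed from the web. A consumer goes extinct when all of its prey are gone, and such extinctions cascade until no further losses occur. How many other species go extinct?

Remove E.
Round 1: A (all prey gone) → extinct.
No further losses. Total secondary extinctions: 1.

1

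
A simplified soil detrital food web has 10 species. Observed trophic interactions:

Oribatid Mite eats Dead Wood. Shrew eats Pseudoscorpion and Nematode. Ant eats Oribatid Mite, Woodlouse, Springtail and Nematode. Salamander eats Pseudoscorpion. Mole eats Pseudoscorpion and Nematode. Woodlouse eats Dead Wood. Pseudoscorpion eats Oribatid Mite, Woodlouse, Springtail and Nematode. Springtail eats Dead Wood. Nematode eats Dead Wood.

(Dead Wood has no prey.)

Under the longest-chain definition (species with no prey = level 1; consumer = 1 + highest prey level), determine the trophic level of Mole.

Dead Wood has no prey (basal) → level 1.
Nematode eats Dead Wood → level 2.
Pseudoscorpion eats Nematode (level 2); other prey at levels: Woodlouse 2, Springtail 2, Oribatid Mite 2 → level 3.
Mole eats Pseudoscorpion (level 3); other prey at levels: Nematode 2 → level 4.

Trophic level 4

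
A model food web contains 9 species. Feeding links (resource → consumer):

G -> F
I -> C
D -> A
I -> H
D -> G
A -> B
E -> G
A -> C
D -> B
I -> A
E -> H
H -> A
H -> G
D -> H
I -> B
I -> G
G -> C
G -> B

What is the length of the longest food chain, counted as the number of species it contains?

4 species

One longest chain: E → H → G → B.
It has 4 species and 3 links.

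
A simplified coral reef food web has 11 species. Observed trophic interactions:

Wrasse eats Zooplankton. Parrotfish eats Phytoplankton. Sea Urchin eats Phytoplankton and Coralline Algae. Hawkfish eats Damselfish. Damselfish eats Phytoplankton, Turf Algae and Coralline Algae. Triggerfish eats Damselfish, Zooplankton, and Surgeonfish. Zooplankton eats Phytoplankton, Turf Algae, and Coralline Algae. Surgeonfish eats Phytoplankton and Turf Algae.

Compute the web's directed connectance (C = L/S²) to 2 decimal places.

C = 0.13

The web has S = 11 species and L = 16 feeding links.
C = L / S² = 16 / 121 = 0.1322 ≈ 0.13.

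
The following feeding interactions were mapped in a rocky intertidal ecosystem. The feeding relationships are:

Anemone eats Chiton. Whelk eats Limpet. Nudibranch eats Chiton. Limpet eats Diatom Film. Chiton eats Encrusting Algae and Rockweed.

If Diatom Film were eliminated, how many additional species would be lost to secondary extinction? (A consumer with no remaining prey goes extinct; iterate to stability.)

2

Remove Diatom Film.
Round 1: Limpet (all prey gone) → extinct.
Round 2: Whelk (all prey gone) → extinct.
No further losses. Total secondary extinctions: 2.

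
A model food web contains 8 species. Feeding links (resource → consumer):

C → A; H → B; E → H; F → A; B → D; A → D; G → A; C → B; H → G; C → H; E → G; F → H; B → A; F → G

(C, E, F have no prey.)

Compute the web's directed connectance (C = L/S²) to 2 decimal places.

C = 0.22

The web has S = 8 species and L = 14 feeding links.
C = L / S² = 14 / 64 = 0.2188 ≈ 0.22.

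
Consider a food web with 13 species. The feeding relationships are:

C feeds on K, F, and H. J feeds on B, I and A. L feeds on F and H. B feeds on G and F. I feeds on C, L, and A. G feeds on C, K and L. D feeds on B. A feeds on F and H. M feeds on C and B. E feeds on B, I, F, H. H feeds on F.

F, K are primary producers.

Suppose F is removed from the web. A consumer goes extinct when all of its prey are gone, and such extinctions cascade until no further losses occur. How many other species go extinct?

Remove F.
Round 1: H (all prey gone) → extinct.
Round 2: L (all prey gone), A (all prey gone) → extinct.
No further losses. Total secondary extinctions: 3.

3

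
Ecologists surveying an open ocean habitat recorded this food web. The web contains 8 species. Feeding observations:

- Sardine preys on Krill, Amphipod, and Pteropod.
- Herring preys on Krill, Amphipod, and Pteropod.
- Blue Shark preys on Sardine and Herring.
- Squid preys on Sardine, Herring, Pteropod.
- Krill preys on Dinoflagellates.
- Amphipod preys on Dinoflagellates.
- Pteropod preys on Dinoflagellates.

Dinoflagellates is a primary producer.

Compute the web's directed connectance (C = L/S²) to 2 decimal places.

C = 0.22

The web has S = 8 species and L = 14 feeding links.
C = L / S² = 14 / 64 = 0.2188 ≈ 0.22.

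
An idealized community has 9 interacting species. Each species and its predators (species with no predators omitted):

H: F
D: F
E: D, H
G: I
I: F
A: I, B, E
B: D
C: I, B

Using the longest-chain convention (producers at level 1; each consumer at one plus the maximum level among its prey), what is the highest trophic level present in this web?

Producers (level 1): G, A, C.
A → B → D → F gives F level 4.
No species has a prey at level 4, so no species reaches level 5.

4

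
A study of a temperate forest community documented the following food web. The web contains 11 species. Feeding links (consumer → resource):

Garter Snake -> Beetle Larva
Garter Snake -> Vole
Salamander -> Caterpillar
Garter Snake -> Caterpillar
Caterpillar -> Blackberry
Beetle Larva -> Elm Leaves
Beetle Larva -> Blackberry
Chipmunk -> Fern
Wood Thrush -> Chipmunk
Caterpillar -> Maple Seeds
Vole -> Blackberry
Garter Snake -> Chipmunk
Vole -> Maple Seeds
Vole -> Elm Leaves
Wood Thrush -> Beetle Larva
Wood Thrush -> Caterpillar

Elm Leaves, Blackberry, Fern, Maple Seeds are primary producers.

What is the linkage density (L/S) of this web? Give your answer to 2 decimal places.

There are L = 16 links among S = 11 species.
L/S = 16/11 = 1.4545 ≈ 1.45.

L/S = 1.45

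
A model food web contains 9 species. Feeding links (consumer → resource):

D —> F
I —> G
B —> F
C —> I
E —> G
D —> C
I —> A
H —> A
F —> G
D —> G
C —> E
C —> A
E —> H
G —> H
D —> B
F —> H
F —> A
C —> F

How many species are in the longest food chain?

One longest chain: A → H → G → E → C → D.
It has 6 species and 5 links.

6 species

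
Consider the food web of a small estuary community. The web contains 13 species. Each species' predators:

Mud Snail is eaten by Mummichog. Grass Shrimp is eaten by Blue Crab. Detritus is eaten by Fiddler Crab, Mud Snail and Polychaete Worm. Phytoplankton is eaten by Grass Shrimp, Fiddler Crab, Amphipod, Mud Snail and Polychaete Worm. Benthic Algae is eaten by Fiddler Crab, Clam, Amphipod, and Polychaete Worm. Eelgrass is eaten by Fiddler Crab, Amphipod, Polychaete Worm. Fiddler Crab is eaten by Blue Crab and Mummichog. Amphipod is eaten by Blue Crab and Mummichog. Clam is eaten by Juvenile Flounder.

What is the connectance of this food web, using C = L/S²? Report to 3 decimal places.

The web has S = 13 species and L = 22 feeding links.
C = L / S² = 22 / 169 = 0.1302 ≈ 0.130.

C = 0.130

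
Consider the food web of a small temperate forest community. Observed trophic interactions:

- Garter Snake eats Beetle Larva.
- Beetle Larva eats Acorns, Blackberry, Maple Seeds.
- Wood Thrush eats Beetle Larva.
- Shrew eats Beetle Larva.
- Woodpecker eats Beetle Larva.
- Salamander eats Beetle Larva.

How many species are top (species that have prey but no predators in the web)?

Top species (has prey, but nothing eats it): Garter Snake, Woodpecker, Shrew, Salamander, Wood Thrush.
Count: 5.

5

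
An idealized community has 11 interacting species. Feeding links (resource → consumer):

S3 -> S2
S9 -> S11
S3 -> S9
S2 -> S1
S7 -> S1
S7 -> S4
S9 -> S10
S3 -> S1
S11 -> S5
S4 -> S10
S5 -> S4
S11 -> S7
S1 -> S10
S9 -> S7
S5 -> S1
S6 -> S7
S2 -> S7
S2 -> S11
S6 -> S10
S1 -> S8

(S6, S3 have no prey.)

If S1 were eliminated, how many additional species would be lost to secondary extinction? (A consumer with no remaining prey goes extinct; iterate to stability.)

Remove S1.
Round 1: S8 (all prey gone) → extinct.
No further losses. Total secondary extinctions: 1.

1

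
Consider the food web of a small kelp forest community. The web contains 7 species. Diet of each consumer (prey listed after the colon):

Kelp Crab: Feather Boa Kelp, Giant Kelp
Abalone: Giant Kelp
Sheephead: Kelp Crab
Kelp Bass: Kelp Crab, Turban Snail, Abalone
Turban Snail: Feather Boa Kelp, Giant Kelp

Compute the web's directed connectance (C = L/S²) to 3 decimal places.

C = 0.184

The web has S = 7 species and L = 9 feeding links.
C = L / S² = 9 / 49 = 0.1837 ≈ 0.184.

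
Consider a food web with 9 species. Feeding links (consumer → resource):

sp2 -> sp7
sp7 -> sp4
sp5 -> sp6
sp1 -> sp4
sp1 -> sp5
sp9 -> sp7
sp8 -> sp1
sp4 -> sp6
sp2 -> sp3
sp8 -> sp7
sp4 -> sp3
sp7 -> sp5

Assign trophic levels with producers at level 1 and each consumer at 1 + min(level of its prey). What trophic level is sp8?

Trophic level 4

sp6 is a producer → level 1.
sp4 eats sp6 → level 2.
sp7 eats sp4 → level 3.
sp8 eats sp7 → level 4.
No prey of sp8 is below level 3, so 4 is the minimum.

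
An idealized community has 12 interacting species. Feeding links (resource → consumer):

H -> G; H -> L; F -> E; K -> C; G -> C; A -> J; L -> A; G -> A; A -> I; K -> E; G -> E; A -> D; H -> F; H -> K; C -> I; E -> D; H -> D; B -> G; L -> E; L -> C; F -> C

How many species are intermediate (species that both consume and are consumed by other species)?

7

Intermediate species (has both prey and predators): K, F, L, G, C, E, A.
Count: 7.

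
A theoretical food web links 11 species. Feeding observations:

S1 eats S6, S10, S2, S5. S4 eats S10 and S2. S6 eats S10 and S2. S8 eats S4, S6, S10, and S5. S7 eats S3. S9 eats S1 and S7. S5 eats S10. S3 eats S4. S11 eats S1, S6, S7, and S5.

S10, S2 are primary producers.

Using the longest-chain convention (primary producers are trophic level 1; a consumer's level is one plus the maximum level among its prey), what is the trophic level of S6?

S10 is a producer → level 1.
S6 eats S10 (level 1); other prey at levels: S2 1 → level 2.

Trophic level 2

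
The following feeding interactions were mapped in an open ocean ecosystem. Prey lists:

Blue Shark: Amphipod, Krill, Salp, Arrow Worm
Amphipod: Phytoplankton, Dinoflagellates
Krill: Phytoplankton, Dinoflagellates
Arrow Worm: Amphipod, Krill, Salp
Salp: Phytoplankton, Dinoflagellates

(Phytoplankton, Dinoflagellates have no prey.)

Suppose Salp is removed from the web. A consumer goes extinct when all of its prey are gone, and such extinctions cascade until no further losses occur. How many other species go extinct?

0

Remove Salp.
Every predator of it retains at least one other prey: Arrow Worm still has Amphipod, Krill; Blue Shark still has Amphipod, Krill, Arrow Worm.
No consumer loses all prey, so no secondary extinctions occur.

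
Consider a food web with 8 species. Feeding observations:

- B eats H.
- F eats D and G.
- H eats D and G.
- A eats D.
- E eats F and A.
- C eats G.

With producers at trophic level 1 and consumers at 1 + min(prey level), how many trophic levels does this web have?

Producers (level 1): G, D.
Following each consumer down to its lowest-level prey: G → H → B (levels 1 through 3).
All prey of B (H 2) are at level 2 or above, so B is at level 1 + 2 = 3.
Every consumer has at least one prey at level 2 or below, so none exceeds level 3.

3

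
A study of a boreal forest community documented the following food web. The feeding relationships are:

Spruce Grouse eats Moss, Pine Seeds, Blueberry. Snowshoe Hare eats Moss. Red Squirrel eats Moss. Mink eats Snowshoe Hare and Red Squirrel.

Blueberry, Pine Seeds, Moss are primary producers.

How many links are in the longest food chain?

One longest chain: Moss → Red Squirrel → Mink.
It has 3 species and 2 links.

2 links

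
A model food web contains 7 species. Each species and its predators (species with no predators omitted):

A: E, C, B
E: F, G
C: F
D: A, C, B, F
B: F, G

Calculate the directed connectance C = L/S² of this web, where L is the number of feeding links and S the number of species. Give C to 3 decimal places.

C = 0.245

The web has S = 7 species and L = 12 feeding links.
C = L / S² = 12 / 49 = 0.2449 ≈ 0.245.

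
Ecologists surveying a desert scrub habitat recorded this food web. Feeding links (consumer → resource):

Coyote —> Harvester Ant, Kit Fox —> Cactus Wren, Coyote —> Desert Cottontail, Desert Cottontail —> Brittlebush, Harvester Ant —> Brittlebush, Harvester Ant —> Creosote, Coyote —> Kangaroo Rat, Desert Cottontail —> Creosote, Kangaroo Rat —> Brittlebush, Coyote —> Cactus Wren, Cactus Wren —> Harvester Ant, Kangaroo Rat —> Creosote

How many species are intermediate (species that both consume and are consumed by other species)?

4

Intermediate species (has both prey and predators): Desert Cottontail, Harvester Ant, Kangaroo Rat, Cactus Wren.
Count: 4.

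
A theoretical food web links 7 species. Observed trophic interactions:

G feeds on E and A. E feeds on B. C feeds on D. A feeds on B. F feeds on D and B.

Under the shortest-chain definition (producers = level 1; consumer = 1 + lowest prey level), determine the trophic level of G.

B is a producer → level 1.
E eats B → level 2.
G eats E → level 3.
No prey of G is below level 2, so 3 is the minimum.

Trophic level 3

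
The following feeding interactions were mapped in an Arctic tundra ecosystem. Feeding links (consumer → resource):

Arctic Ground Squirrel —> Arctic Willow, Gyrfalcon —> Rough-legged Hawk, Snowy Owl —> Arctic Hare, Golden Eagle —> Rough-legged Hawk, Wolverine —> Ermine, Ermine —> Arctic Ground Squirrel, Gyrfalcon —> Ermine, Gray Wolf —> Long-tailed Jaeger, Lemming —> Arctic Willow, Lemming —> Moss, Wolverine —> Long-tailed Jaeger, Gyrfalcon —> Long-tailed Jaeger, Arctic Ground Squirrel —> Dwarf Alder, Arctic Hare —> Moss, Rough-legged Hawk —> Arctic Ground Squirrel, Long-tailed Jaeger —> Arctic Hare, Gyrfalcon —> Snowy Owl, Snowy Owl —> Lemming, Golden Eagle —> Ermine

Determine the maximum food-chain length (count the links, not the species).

One longest chain: Dwarf Alder → Arctic Ground Squirrel → Rough-legged Hawk → Golden Eagle.
It has 4 species and 3 links.

3 links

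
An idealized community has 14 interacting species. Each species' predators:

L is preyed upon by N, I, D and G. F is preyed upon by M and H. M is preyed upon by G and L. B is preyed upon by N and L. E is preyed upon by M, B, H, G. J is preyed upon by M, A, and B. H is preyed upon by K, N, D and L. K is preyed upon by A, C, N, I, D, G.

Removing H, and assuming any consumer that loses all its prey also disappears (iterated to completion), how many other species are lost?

2

Remove H.
Round 1: K (all prey gone) → extinct.
Round 2: C (all prey gone) → extinct.
No further losses. Total secondary extinctions: 2.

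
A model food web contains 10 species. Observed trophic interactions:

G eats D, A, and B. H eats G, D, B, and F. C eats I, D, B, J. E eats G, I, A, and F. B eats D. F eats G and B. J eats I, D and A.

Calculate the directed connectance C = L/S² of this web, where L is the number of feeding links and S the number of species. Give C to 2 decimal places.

C = 0.21

The web has S = 10 species and L = 21 feeding links.
C = L / S² = 21 / 100 = 0.2100 ≈ 0.21.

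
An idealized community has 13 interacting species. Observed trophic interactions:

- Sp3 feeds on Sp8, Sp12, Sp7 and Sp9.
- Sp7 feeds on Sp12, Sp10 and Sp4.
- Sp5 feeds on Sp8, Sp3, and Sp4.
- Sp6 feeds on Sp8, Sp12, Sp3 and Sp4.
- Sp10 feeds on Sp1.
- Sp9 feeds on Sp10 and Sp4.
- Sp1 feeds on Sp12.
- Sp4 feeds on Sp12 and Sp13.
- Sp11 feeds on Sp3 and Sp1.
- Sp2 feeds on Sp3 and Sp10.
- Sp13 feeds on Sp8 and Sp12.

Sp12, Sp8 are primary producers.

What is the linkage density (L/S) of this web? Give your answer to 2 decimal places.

L/S = 2.00

There are L = 26 links among S = 13 species.
L/S = 26/13 = 2.0000 ≈ 2.00.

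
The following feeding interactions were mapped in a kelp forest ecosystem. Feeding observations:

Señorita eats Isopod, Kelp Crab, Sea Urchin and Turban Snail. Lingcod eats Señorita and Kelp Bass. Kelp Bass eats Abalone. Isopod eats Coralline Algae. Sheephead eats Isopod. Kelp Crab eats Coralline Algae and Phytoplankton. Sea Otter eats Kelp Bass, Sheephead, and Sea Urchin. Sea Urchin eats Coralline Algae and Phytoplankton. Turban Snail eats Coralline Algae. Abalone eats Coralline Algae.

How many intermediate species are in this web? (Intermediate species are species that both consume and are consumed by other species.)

8

Intermediate species (has both prey and predators): Abalone, Kelp Crab, Isopod, Sea Urchin, Turban Snail, Kelp Bass, Señorita, Sheephead.
Count: 8.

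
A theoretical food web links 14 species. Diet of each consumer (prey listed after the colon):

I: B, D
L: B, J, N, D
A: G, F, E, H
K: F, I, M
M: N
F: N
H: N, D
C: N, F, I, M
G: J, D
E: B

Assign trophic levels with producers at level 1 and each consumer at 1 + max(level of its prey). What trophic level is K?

Trophic level 3

N is a producer → level 1.
M eats N → level 2.
K eats M (level 2); other prey at levels: F 2, I 2 → level 3.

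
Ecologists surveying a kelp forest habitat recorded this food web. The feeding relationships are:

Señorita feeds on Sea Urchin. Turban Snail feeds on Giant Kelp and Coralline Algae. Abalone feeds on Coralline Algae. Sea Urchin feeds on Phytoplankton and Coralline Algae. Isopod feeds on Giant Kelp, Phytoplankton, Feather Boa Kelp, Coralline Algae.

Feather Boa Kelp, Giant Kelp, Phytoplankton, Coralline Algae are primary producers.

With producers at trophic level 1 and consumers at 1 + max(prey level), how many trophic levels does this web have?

Producers (level 1): Feather Boa Kelp, Giant Kelp, Phytoplankton, Coralline Algae.
Phytoplankton → Sea Urchin → Señorita gives Señorita level 3.
No species has a prey at level 3, so no species reaches level 4.

3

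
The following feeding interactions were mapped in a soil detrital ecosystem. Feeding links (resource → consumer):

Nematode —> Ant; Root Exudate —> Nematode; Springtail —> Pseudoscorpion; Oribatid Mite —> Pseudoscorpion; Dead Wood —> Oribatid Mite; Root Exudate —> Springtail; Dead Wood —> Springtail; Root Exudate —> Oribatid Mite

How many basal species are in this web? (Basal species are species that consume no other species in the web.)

Basal species (no prey listed): Dead Wood, Root Exudate.
Count: 2.

2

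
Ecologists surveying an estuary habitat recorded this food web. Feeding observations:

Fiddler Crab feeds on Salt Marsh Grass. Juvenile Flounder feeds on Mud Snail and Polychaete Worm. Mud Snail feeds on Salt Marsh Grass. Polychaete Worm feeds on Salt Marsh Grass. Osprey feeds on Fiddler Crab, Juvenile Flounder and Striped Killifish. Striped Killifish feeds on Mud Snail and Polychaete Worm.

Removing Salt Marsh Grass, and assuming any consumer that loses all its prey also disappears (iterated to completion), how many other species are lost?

Remove Salt Marsh Grass.
Round 1: Fiddler Crab (all prey gone), Polychaete Worm (all prey gone), Mud Snail (all prey gone) → extinct.
Round 2: Striped Killifish (all prey gone), Juvenile Flounder (all prey gone) → extinct.
Round 3: Osprey (all prey gone) → extinct.
No further losses. Total secondary extinctions: 6.

6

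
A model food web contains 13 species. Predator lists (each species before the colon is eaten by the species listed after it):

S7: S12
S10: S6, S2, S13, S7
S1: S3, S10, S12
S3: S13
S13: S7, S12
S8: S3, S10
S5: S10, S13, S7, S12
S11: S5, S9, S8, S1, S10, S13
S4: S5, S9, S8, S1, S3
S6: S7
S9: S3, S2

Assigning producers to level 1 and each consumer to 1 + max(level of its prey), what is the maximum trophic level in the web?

Producers (level 1): S4, S11.
S4 → S5 → S10 → S6 → S7 → S12 gives S12 level 6.
No species has a prey at level 6, so no species reaches level 7.

6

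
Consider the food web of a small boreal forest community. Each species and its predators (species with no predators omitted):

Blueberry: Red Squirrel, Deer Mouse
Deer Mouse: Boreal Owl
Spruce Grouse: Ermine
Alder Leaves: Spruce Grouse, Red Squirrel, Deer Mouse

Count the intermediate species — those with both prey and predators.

Intermediate species (has both prey and predators): Spruce Grouse, Deer Mouse.
Count: 2.

2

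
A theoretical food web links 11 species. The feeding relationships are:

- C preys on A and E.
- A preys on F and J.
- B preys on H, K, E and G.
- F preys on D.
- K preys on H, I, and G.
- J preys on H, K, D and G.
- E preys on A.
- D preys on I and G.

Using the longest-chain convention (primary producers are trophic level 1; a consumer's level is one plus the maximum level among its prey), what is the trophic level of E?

Trophic level 5

I is a producer → level 1.
D eats I (level 1); other prey at levels: G 1 → level 2.
F eats D → level 3.
A eats F (level 3); other prey at levels: J 3 → level 4.
E eats A → level 5.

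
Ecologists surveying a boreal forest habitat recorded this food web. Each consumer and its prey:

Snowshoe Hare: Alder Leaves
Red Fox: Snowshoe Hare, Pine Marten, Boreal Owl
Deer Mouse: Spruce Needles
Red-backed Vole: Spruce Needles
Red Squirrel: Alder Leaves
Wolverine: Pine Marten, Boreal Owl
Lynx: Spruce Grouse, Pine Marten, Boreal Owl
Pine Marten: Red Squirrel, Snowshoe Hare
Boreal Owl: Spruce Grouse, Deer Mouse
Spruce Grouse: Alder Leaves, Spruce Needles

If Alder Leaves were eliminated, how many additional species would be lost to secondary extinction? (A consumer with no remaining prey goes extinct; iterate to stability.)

Remove Alder Leaves.
Round 1: Red Squirrel (all prey gone), Snowshoe Hare (all prey gone) → extinct.
Round 2: Pine Marten (all prey gone) → extinct.
No further losses. Total secondary extinctions: 3.

3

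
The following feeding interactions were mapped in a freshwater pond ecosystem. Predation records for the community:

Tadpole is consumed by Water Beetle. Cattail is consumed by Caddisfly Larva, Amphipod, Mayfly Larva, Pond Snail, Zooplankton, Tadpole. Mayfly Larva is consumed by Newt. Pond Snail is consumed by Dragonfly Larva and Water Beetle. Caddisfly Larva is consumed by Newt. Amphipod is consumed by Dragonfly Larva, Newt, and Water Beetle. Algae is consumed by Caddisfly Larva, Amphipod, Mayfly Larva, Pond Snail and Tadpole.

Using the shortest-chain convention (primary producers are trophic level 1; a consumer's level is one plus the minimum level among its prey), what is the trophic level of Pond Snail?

Trophic level 2

Algae is a producer → level 1.
Pond Snail eats Algae → level 2.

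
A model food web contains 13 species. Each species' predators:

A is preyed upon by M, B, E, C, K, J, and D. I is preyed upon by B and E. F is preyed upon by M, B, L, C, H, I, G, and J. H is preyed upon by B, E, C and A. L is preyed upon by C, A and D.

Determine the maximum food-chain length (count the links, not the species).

One longest chain: F → H → A → C.
It has 4 species and 3 links.

3 links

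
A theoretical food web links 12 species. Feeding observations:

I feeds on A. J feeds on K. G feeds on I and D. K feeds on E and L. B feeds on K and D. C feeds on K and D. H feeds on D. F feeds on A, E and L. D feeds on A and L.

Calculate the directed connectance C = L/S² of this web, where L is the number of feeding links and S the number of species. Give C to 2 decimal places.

The web has S = 12 species and L = 16 feeding links.
C = L / S² = 16 / 144 = 0.1111 ≈ 0.11.

C = 0.11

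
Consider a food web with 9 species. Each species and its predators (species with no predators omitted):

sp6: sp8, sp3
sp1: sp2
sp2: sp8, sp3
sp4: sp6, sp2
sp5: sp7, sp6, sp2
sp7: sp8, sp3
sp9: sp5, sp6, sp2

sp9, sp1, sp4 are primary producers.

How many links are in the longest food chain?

3 links

One longest chain: sp9 → sp5 → sp7 → sp8.
It has 4 species and 3 links.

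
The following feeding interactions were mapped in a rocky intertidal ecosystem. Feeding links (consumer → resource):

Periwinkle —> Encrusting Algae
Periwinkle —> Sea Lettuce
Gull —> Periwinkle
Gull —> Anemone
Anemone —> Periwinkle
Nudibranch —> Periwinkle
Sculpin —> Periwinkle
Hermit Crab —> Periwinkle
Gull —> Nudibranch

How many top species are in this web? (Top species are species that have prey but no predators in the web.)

Top species (has prey, but nothing eats it): Sculpin, Hermit Crab, Gull.
Count: 3.

3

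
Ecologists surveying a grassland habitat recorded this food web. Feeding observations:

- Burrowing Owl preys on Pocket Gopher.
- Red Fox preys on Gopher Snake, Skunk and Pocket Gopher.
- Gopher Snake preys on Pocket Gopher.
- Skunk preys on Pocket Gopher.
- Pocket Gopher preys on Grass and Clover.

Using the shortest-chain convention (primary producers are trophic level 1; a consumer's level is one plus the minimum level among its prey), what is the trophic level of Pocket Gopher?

Trophic level 2

Clover is a producer → level 1.
Pocket Gopher eats Clover → level 2.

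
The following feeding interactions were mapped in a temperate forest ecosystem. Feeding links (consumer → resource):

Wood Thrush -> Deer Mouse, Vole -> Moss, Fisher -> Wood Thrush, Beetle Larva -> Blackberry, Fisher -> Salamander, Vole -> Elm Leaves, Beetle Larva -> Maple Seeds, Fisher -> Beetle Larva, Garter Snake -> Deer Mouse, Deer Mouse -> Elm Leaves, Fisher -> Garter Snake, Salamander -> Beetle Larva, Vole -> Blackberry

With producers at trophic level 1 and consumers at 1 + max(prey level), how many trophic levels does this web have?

Producers (level 1): Moss, Blackberry, Elm Leaves, Maple Seeds.
Elm Leaves → Deer Mouse → Wood Thrush → Fisher gives Fisher level 4.
No species has a prey at level 4, so no species reaches level 5.

4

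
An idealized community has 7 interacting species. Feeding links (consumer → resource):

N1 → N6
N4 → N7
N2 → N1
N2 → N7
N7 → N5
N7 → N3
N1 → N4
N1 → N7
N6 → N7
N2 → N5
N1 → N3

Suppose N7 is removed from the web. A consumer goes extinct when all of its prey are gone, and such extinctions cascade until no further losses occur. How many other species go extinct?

Remove N7.
Round 1: N6 (all prey gone), N4 (all prey gone) → extinct.
No further losses. Total secondary extinctions: 2.

2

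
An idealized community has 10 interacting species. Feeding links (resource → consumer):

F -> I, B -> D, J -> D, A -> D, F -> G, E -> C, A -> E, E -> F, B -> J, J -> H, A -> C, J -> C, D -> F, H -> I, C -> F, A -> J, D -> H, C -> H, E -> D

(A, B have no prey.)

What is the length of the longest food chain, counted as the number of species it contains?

One longest chain: A → J → D → F → G.
It has 5 species and 4 links.

5 species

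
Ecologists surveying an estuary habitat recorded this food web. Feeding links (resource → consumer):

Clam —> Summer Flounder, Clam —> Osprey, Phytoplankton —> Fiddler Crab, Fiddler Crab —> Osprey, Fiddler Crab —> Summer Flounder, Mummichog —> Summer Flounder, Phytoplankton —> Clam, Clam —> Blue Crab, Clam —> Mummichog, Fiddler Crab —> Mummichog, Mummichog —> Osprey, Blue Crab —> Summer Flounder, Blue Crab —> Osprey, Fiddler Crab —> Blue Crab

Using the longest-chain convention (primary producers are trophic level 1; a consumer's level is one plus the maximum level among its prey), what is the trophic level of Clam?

Trophic level 2

Phytoplankton is a producer → level 1.
Clam eats Phytoplankton → level 2.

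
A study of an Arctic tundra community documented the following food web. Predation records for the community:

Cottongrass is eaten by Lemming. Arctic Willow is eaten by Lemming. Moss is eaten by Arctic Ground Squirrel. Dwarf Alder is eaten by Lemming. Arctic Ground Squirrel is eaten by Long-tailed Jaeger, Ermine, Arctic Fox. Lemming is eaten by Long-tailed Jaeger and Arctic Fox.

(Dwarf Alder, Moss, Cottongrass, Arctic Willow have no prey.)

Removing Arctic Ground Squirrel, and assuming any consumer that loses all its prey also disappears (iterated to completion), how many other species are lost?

Remove Arctic Ground Squirrel.
Round 1: Ermine (all prey gone) → extinct.
No further losses. Total secondary extinctions: 1.

1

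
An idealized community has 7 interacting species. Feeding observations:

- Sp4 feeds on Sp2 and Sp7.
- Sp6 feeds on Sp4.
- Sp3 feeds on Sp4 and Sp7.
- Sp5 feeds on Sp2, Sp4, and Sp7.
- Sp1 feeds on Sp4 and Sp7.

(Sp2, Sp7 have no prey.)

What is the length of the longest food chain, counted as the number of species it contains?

3 species

One longest chain: Sp2 → Sp4 → Sp1.
It has 3 species and 2 links.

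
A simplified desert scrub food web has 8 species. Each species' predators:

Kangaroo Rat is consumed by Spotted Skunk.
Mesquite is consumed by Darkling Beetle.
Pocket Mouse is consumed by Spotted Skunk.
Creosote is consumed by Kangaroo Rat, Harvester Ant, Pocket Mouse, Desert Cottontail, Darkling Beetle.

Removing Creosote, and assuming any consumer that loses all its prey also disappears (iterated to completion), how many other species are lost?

Remove Creosote.
Round 1: Desert Cottontail (all prey gone), Harvester Ant (all prey gone), Kangaroo Rat (all prey gone), Pocket Mouse (all prey gone) → extinct.
Round 2: Spotted Skunk (all prey gone) → extinct.
No further losses. Total secondary extinctions: 5.

5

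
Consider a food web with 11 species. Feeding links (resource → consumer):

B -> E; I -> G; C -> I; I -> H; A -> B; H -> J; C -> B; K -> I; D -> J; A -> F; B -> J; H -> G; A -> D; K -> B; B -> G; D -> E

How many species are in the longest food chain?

4 species

One longest chain: K → I → H → G.
It has 4 species and 3 links.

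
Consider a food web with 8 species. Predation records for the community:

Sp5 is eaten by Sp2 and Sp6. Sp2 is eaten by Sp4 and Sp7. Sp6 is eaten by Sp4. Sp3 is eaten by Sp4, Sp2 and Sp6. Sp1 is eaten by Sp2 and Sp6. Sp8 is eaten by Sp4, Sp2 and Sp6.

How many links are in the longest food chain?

One longest chain: Sp5 → Sp2 → Sp7.
It has 3 species and 2 links.

2 links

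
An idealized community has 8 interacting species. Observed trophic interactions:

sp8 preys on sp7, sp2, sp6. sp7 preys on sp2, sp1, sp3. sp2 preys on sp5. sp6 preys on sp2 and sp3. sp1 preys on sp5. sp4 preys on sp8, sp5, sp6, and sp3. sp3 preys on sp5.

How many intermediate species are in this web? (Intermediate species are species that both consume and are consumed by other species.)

6

Intermediate species (has both prey and predators): sp1, sp2, sp3, sp6, sp7, sp8.
Count: 6.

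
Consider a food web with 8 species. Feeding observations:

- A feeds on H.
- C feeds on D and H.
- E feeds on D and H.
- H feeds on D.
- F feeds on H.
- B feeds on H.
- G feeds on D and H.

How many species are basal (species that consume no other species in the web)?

1

Basal species (no prey listed): D.
Count: 1.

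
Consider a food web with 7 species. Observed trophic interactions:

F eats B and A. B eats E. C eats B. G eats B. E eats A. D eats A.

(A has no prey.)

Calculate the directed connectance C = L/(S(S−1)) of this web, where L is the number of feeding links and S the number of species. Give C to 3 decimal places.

The web has S = 7 species and L = 7 feeding links.
C = L / (S(S−1)) = 7 / 42 = 0.1667 ≈ 0.167.

C = 0.167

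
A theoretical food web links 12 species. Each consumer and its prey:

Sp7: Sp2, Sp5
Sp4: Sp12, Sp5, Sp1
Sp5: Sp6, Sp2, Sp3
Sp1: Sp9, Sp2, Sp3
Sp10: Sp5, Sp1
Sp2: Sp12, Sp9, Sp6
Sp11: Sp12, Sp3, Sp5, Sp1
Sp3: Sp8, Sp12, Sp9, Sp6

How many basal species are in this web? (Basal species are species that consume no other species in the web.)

4

Basal species (no prey listed): Sp8, Sp12, Sp9, Sp6.
Count: 4.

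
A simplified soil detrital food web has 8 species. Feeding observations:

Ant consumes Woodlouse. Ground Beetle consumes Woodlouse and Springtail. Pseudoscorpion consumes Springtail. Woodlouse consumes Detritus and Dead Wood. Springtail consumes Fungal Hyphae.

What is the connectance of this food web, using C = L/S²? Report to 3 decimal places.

The web has S = 8 species and L = 7 feeding links.
C = L / S² = 7 / 64 = 0.1094 ≈ 0.109.

C = 0.109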